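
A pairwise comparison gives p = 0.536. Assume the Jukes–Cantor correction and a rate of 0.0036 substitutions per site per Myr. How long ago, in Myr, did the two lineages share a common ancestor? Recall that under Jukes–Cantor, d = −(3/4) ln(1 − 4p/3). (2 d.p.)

d = −(3/4) ln(1 − 4p/3) = −0.75 ln(1 − 0.714667) = −0.75 ln(0.285333)
  = −0.75 × (-1.254098) = 0.940574 substitutions/site.
Under a molecular clock d = 2μt, so t = d/(2μ) = 0.940574 / (2 × 0.0036) = 130.64 Myr.

130.64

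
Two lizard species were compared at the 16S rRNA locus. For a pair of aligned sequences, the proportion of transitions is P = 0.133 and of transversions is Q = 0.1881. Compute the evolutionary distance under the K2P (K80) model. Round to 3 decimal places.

Under the Kimura two-parameter model, d = −½ ln(1 − 2P − Q) − ¼ ln(1 − 2Q).
1 − 2P − Q = 0.5459, giving −½ ln(0.5459) = 0.302660.
1 − 2Q = 0.6238, giving −¼ ln(0.6238) = 0.117981.
d = 0.302660 + 0.117981 = 0.420641.

0.421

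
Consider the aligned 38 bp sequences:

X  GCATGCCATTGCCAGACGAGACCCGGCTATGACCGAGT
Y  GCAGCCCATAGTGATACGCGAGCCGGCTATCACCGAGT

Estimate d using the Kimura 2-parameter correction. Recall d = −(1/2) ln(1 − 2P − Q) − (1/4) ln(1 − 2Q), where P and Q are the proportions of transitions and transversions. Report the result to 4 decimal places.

Of 38 sites, 1 differences are transitions and 8 are transversions, so P = 1/38 ≈ 0.026316 and Q = 8/38 ≈ 0.210526.
Under the Kimura two-parameter model, d = −½ ln(1 − 2P − Q) − ¼ ln(1 − 2Q).
1 − 2P − Q = 0.736842, giving −½ ln(0.736842) = 0.152691.
1 − 2Q = 0.578948, giving −¼ ln(0.578948) = 0.136636.
d = 0.152691 + 0.136636 = 0.289327.

0.2893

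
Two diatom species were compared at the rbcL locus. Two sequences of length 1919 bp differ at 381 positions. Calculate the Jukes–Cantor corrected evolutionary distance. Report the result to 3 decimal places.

0.231

p = 381/1919 ≈ 0.198541.
d = −(3/4) ln(1 − 4p/3) = −0.75 ln(1 − 0.264721) = −0.75 ln(0.735279)
  = −0.75 × (-0.307505) = 0.230629 substitutions/site.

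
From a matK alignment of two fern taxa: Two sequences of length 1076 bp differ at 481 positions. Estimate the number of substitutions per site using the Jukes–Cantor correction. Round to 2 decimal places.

0.68

p = 481/1076 ≈ 0.447026.
d = −(3/4) ln(1 − 4p/3) = −0.75 ln(1 − 0.596035) = −0.75 ln(0.403965)
  = −0.75 × (-0.906427) = 0.679820 substitutions/site.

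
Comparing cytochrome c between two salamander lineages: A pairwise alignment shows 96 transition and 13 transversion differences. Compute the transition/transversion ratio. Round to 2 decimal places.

R = 96/13 = 7.384615… ≈ 7.38 (to 2 d.p.).

7.38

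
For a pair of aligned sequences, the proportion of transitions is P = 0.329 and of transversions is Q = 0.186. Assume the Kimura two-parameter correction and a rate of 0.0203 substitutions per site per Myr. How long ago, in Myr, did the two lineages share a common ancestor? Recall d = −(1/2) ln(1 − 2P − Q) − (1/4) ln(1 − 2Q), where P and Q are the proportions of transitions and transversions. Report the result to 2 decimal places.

Under the Kimura two-parameter model, d = −½ ln(1 − 2P − Q) − ¼ ln(1 − 2Q).
1 − 2P − Q = 0.156, giving −½ ln(0.156) = 0.928950.
1 − 2Q = 0.628, giving −¼ ln(0.628) = 0.116304.
d = 0.928950 + 0.116304 = 1.045254.
Under a molecular clock d = 2μt, so t = d/(2μ) = 1.045254 / (2 × 0.0203) = 25.75 Myr.

25.75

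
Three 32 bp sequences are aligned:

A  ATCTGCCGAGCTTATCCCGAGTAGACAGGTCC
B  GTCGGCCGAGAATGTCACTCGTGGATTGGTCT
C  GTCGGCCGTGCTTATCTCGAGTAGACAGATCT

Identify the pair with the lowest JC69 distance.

A and C

A–B: 12/32 differ, p = 0.375, d = 0.520.
A–C: 6/32 differ, p = 0.188, d = 0.216.
B–C: 11/32 differ, p = 0.344, d = 0.460.
The smallest distance is between A and C.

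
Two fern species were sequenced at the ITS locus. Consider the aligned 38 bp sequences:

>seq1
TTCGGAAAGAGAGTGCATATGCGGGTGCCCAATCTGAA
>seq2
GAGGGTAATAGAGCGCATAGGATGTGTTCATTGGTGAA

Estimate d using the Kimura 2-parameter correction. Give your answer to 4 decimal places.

0.8351

Of 38 sites, 2 differences are transitions and 16 are transversions, so P = 2/38 ≈ 0.052632 and Q = 16/38 ≈ 0.421053.
Under the Kimura two-parameter model, d = −½ ln(1 − 2P − Q) − ¼ ln(1 − 2Q).
1 − 2P − Q = 0.473683, giving −½ ln(0.473683) = 0.373608.
1 − 2Q = 0.157894, giving −¼ ln(0.157894) = 0.461458.
d = 0.373608 + 0.461458 = 0.835066.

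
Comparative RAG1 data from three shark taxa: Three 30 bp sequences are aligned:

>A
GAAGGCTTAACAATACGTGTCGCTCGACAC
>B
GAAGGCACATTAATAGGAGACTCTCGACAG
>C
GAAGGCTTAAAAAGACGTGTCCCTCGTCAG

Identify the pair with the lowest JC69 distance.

A and C

A–B: 9/30 differ, p = 0.300, d = 0.383.
A–C: 5/30 differ, p = 0.167, d = 0.188.
B–C: 10/30 differ, p = 0.333, d = 0.441.
The smallest distance is between A and C.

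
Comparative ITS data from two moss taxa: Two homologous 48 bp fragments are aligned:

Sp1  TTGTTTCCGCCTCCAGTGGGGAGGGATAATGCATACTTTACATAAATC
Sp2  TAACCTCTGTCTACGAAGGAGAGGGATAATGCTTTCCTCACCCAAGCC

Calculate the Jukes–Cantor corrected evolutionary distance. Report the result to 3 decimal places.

The sequences differ at 19 of 48 sites, so p = 19/48 ≈ 0.395833.
d = −(3/4) ln(1 − 4p/3) = −0.75 ln(1 − 0.527777) = −0.75 ln(0.472223)
  = −0.75 × (-0.750304) = 0.562728 substitutions/site.

0.563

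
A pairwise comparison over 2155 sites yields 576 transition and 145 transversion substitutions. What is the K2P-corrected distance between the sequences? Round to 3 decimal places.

0.497

P = 576/2155 ≈ 0.267285 and Q = 145/2155 ≈ 0.067285.
Under the Kimura two-parameter model, d = −½ ln(1 − 2P − Q) − ¼ ln(1 − 2Q).
1 − 2P − Q = 0.398145, giving −½ ln(0.398145) = 0.460470.
1 − 2Q = 0.86543, giving −¼ ln(0.86543) = 0.036132.
d = 0.460470 + 0.036132 = 0.496602.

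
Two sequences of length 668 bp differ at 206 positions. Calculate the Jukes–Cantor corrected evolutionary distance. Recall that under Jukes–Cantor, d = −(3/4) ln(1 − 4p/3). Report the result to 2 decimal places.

0.40

p = 206/668 ≈ 0.308383.
d = −(3/4) ln(1 − 4p/3) = −0.75 ln(1 − 0.411177) = −0.75 ln(0.588823)
  = −0.75 × (-0.529630) = 0.397223 substitutions/site.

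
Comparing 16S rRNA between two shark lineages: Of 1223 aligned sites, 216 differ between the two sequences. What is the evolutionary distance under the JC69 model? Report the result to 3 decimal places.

0.201

p = 216/1223 ≈ 0.176615.
d = −(3/4) ln(1 − 4p/3) = −0.75 ln(1 − 0.235487) = −0.75 ln(0.764513)
  = −0.75 × (-0.268516) = 0.201387 substitutions/site.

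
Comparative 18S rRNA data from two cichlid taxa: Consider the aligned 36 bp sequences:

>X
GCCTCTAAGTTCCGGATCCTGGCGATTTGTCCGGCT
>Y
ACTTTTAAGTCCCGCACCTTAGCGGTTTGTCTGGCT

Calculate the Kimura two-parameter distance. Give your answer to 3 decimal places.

0.389

Of 36 sites, 9 differences are transitions and 1 are transversions, so P = 9/36 = 0.25 and Q = 1/36 ≈ 0.027778.
Under the Kimura two-parameter model, d = −½ ln(1 − 2P − Q) − ¼ ln(1 − 2Q).
1 − 2P − Q = 0.472222, giving −½ ln(0.472222) = 0.375153.
1 − 2Q = 0.944444, giving −¼ ln(0.944444) = 0.014290.
d = 0.375153 + 0.014290 = 0.389443.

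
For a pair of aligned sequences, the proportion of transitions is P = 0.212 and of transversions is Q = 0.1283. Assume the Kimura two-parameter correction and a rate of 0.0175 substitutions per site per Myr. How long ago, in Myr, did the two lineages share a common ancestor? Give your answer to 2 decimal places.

13.60

Under the Kimura two-parameter model, d = −½ ln(1 − 2P − Q) − ¼ ln(1 − 2Q).
1 − 2P − Q = 0.4477, giving −½ ln(0.4477) = 0.401816.
1 − 2Q = 0.7434, giving −¼ ln(0.7434) = 0.074130.
d = 0.401816 + 0.074130 = 0.475946.
Under a molecular clock d = 2μt, so t = d/(2μ) = 0.475946 / (2 × 0.0175) = 13.60 Myr.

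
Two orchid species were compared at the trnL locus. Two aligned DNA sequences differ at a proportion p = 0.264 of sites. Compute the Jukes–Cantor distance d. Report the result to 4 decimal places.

0.3254

d = −(3/4) ln(1 − 4p/3) = −0.75 ln(1 − 0.352) = −0.75 ln(0.648)
  = −0.75 × (-0.433865) = 0.325399 substitutions/site.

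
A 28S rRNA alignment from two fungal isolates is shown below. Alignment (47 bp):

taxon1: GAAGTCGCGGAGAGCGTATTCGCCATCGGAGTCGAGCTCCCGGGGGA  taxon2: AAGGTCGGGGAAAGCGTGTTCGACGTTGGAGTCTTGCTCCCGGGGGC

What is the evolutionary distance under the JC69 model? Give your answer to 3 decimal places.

The sequences differ at 11 of 47 sites, so p = 11/47 ≈ 0.234043.
d = −(3/4) ln(1 − 4p/3) = −0.75 ln(1 − 0.312057) = −0.75 ln(0.687943)
  = −0.75 × (-0.374049) = 0.280537 substitutions/site.

0.281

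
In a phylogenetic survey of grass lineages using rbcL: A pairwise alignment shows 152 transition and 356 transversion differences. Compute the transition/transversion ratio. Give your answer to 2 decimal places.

R = 152/356 = 0.426966… ≈ 0.43 (to 2 d.p.).

0.43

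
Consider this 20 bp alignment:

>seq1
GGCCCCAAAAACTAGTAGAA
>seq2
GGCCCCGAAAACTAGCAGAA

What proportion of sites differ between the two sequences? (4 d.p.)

0.1000

The sequences differ at 2 of 20 positions (sites 7, 16).
p = 2/20 = 0.1000.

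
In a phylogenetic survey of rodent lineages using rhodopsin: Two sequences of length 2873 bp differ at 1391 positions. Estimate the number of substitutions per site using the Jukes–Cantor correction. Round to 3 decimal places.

p = 1391/2873 ≈ 0.484163.
d = −(3/4) ln(1 − 4p/3) = −0.75 ln(1 − 0.645551) = −0.75 ln(0.354449)
  = −0.75 × (-1.037191) = 0.777893 substitutions/site.

0.778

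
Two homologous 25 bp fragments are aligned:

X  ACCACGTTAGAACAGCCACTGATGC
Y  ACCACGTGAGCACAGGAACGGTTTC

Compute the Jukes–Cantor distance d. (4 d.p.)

The sequences differ at 7 of 25 sites (8, 11, 16, 17, 20, 22, 24), so p = 7/25 = 0.28.
d = −(3/4) ln(1 − 4p/3) = −0.75 ln(1 − 0.373333) = −0.75 ln(0.626667)
  = −0.75 × (-0.467340) = 0.350505 substitutions/site.

0.3505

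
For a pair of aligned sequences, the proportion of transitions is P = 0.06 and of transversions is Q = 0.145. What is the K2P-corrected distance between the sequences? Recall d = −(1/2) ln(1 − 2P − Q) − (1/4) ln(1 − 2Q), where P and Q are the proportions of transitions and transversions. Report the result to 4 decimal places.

0.2396

Under the Kimura two-parameter model, d = −½ ln(1 − 2P − Q) − ¼ ln(1 − 2Q).
1 − 2P − Q = 0.735, giving −½ ln(0.735) = 0.153942.
1 − 2Q = 0.71, giving −¼ ln(0.71) = 0.085623.
d = 0.153942 + 0.085623 = 0.239565.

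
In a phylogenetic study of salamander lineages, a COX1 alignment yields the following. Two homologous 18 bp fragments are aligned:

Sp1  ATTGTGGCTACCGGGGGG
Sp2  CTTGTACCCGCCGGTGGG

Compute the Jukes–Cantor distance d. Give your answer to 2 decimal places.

0.44

The sequences differ at 6 of 18 sites (1, 6, 7, 9, 10, 15), so p = 6/18 ≈ 0.333333.
d = −(3/4) ln(1 − 4p/3) = −0.75 ln(1 − 0.444444) = −0.75 ln(0.555556)
  = −0.75 × (-0.587786) = 0.440840 substitutions/site.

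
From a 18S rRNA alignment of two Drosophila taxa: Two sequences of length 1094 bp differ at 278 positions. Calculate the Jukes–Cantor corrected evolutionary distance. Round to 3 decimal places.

0.310

p = 278/1094 ≈ 0.254113.
d = −(3/4) ln(1 − 4p/3) = −0.75 ln(1 − 0.338817) = −0.75 ln(0.661183)
  = −0.75 × (-0.413725) = 0.310294 substitutions/site.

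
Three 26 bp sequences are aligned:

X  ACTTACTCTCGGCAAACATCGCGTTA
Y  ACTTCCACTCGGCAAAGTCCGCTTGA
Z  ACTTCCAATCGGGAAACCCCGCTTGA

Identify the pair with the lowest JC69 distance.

Y and Z

X–Y: 7/26 differ, p = 0.269, d = 0.334.
X–Z: 8/26 differ, p = 0.308, d = 0.396.
Y–Z: 4/26 differ, p = 0.154, d = 0.172.
The smallest distance is between Y and Z.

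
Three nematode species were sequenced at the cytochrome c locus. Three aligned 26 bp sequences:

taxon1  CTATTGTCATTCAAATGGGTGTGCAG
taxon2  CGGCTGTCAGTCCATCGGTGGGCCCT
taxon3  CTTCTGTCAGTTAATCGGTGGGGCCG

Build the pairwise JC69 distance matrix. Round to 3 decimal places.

taxon1–taxon2: 13/26 sites differ → p = 0.5, d = −0.75 ln(1 − 0.666667) = 0.823960 ≈ 0.824.
taxon1–taxon3: 10/26 sites differ → p ≈ 0.384615, d = −0.75 ln(1 − 0.51282) = 0.539341 ≈ 0.539.
taxon2–taxon3: 6/26 sites differ → p ≈ 0.230769, d = −0.75 ln(1 − 0.307692) = 0.275793 ≈ 0.276.

d(taxon1,taxon2) = 0.824, d(taxon1,taxon3) = 0.539, d(taxon2,taxon3) = 0.276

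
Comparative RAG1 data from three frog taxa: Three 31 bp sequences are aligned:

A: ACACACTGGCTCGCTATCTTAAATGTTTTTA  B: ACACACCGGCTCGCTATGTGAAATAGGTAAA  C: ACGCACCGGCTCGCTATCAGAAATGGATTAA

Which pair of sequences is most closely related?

B and C

A–B: 8/31 differ, p = 0.258, d = 0.316.
A–C: 7/31 differ, p = 0.226, d = 0.269.
B–C: 6/31 differ, p = 0.194, d = 0.224.
The smallest distance is between B and C.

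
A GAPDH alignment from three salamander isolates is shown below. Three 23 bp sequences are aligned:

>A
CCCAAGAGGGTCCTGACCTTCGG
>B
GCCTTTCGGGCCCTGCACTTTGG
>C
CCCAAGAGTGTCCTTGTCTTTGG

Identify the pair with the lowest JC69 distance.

A–B: 9/23 differ, p = 0.391, d = 0.553.
A–C: 5/23 differ, p = 0.217, d = 0.257.
B–C: 10/23 differ, p = 0.435, d = 0.650.
The smallest distance is between A and C.

A and C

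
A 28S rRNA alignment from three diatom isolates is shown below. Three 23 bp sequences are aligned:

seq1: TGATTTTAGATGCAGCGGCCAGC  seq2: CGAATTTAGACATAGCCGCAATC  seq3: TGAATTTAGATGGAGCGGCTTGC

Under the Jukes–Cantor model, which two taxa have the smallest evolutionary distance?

seq1 and seq3

seq1–seq2: 8/23 differ, p = 0.348, d = 0.467.
seq1–seq3: 4/23 differ, p = 0.174, d = 0.198.
seq2–seq3: 8/23 differ, p = 0.348, d = 0.467.
The smallest distance is between seq1 and seq3.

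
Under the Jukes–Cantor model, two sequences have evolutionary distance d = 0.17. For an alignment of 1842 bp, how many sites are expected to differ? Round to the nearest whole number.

Invert JC69: p = (3/4)(1 − e^(−4d/3)) = 0.75 × (1 − e^(-0.226667)) = 0.75 × (1 − 0.797186) = 0.152111.
Expected differing sites = pL ≈ 0.152111 × 1842 = 280.188462 ≈ 280.

280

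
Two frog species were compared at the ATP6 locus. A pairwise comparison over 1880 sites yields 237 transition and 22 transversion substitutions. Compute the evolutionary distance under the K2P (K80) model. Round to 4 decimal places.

0.1591

P = 237/1880 ≈ 0.126064 and Q = 22/1880 ≈ 0.011702.
Under the Kimura two-parameter model, d = −½ ln(1 − 2P − Q) − ¼ ln(1 − 2Q).
1 − 2P − Q = 0.73617, giving −½ ln(0.73617) = 0.153147.
1 − 2Q = 0.976596, giving −¼ ln(0.976596) = 0.005921.
d = 0.153147 + 0.005921 = 0.159068.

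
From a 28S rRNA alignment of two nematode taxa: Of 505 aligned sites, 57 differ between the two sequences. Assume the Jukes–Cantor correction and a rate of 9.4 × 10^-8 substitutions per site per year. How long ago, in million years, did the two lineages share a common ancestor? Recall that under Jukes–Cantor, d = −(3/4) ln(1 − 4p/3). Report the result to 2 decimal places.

p = 57/505 ≈ 0.112871.
d = −(3/4) ln(1 − 4p/3) = −0.75 ln(1 − 0.150495) = −0.75 ln(0.849505)
  = −0.75 × (-0.163101) = 0.122326 substitutions/site.
Under a molecular clock d = 2μt, so t = d/(2μ) = 0.122326 / (2 × 9.4 × 10^-8) = 0.65 million years.

0.65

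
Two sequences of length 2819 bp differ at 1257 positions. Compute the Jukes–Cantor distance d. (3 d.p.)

0.677

p = 1257/2819 ≈ 0.445903.
d = −(3/4) ln(1 − 4p/3) = −0.75 ln(1 − 0.594537) = −0.75 ln(0.405463)
  = −0.75 × (-0.902726) = 0.677045 substitutions/site.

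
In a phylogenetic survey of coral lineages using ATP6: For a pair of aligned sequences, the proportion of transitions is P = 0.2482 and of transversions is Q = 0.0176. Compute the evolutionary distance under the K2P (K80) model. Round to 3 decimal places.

0.370

Under the Kimura two-parameter model, d = −½ ln(1 − 2P − Q) − ¼ ln(1 − 2Q).
1 − 2P − Q = 0.486, giving −½ ln(0.486) = 0.360773.
1 − 2Q = 0.9648, giving −¼ ln(0.9648) = 0.008959.
d = 0.360773 + 0.008959 = 0.369732.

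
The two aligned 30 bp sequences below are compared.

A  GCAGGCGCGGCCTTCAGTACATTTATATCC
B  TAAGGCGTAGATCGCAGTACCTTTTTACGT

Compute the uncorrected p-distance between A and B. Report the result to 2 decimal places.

The sequences differ at 13 of 30 positions.
p = 13/30 = 0.433333… ≈ 0.43 (to 2 d.p.).

0.43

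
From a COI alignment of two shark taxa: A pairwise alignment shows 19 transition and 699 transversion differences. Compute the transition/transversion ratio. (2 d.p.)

0.03

R = 19/699 = 0.027181… ≈ 0.03 (to 2 d.p.).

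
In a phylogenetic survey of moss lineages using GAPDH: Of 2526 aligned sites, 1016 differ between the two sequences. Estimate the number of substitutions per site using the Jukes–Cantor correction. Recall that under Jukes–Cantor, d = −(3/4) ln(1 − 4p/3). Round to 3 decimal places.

p = 1016/2526 ≈ 0.402217.
d = −(3/4) ln(1 − 4p/3) = −0.75 ln(1 − 0.536289) = −0.75 ln(0.463711)
  = −0.75 × (-0.768494) = 0.576371 substitutions/site.

0.576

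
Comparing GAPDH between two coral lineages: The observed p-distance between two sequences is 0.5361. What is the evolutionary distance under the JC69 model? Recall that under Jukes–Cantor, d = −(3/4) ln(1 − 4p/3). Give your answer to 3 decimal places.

d = −(3/4) ln(1 − 4p/3) = −0.75 ln(1 − 0.7148) = −0.75 ln(0.2852)
  = −0.75 × (-1.254565) = 0.940924 substitutions/site.

0.941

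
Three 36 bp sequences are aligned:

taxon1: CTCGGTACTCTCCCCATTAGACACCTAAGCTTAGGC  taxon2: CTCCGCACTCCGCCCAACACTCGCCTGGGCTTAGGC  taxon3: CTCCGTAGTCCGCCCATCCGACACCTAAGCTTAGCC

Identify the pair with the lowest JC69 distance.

taxon1–taxon2: 11/36 differ, p = 0.306, d = 0.392.
taxon1–taxon3: 7/36 differ, p = 0.194, d = 0.225.
taxon2–taxon3: 10/36 differ, p = 0.278, d = 0.347.
The smallest distance is between taxon1 and taxon3.

taxon1 and taxon3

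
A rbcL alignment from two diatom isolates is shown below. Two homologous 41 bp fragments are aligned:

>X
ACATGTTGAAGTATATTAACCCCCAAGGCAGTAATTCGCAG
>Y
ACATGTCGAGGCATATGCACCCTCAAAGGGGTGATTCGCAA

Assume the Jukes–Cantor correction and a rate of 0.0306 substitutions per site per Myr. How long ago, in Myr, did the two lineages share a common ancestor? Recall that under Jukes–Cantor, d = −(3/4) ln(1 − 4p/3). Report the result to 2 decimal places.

The sequences differ at 11 of 41 sites, so p = 11/41 ≈ 0.268293.
d = −(3/4) ln(1 − 4p/3) = −0.75 ln(1 − 0.357724) = −0.75 ln(0.642276)
  = −0.75 × (-0.442737) = 0.332053 substitutions/site.
Under a molecular clock d = 2μt, so t = d/(2μ) = 0.332053 / (2 × 0.0306) = 5.43 Myr.

5.43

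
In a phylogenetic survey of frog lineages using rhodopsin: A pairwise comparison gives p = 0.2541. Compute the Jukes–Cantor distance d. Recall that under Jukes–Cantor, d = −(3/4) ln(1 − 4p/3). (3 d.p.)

0.310

d = −(3/4) ln(1 − 4p/3) = −0.75 ln(1 − 0.3388) = −0.75 ln(0.6612)
  = −0.75 × (-0.413699) = 0.310274 substitutions/site.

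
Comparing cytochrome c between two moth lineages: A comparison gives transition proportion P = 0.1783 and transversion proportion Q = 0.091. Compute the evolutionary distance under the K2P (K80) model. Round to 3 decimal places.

0.347

Under the Kimura two-parameter model, d = −½ ln(1 − 2P − Q) − ¼ ln(1 − 2Q).
1 − 2P − Q = 0.5524, giving −½ ln(0.5524) = 0.296741.
1 − 2Q = 0.818, giving −¼ ln(0.818) = 0.050223.
d = 0.296741 + 0.050223 = 0.346964.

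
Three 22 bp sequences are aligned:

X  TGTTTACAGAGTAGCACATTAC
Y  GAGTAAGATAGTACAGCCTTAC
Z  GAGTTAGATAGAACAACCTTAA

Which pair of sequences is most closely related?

X–Y: 10/22 differ, p = 0.455, d = 0.699.
X–Z: 10/22 differ, p = 0.455, d = 0.699.
Y–Z: 4/22 differ, p = 0.182, d = 0.208.
The smallest distance is between Y and Z.

Y and Z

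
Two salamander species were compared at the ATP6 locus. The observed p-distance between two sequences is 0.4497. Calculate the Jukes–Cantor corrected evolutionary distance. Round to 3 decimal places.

0.686

d = −(3/4) ln(1 − 4p/3) = −0.75 ln(1 − 0.5996) = −0.75 ln(0.4004)
  = −0.75 × (-0.915291) = 0.686468 substitutions/site.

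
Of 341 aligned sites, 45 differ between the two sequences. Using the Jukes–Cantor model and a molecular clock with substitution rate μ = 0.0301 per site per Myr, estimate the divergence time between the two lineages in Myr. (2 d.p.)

2.41

p = 45/341 ≈ 0.131965.
d = −(3/4) ln(1 − 4p/3) = −0.75 ln(1 − 0.175953) = −0.75 ln(0.824047)
  = −0.75 × (-0.193528) = 0.145146 substitutions/site.
Under a molecular clock d = 2μt, so t = d/(2μ) = 0.145146 / (2 × 0.0301) = 2.41 Myr.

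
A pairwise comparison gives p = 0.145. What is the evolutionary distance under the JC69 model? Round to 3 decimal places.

0.161

d = −(3/4) ln(1 − 4p/3) = −0.75 ln(1 − 0.193333) = −0.75 ln(0.806667)
  = −0.75 × (-0.214844) = 0.161133 substitutions/site.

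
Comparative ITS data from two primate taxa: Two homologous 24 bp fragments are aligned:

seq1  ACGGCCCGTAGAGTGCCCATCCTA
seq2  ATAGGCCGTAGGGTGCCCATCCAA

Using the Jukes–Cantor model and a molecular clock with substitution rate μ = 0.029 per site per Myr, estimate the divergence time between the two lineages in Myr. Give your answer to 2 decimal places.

4.21

The sequences differ at 5 of 24 sites (2, 3, 5, 12, 23), so p = 5/24 ≈ 0.208333.
d = −(3/4) ln(1 − 4p/3) = −0.75 ln(1 − 0.277777) = −0.75 ln(0.722223)
  = −0.75 × (-0.325421) = 0.244066 substitutions/site.
Under a molecular clock d = 2μt, so t = d/(2μ) = 0.244066 / (2 × 0.029) = 4.21 Myr.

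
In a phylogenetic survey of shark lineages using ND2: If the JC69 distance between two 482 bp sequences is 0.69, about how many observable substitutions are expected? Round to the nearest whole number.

217

Invert JC69: p = (3/4)(1 − e^(−4d/3)) = 0.75 × (1 − e^(-0.92)) = 0.75 × (1 − 0.398519) = 0.451111.
Expected differing sites = pL ≈ 0.451111 × 482 = 217.435502 ≈ 217.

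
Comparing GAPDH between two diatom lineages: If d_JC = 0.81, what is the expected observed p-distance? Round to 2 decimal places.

0.50

p = (3/4)(1 − e^(−4d/3)) = 0.75 × (1 − e^(-1.08)) = 0.75 × (1 − 0.339596) = 0.495303.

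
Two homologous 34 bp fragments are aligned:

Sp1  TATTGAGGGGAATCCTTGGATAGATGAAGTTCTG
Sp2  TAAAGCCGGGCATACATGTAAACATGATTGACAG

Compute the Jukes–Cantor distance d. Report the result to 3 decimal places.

The sequences differ at 15 of 34 sites, so p = 15/34 ≈ 0.441176.
d = −(3/4) ln(1 − 4p/3) = −0.75 ln(1 − 0.588235) = −0.75 ln(0.411765)
  = −0.75 × (-0.887302) = 0.665477 substitutions/site.

0.665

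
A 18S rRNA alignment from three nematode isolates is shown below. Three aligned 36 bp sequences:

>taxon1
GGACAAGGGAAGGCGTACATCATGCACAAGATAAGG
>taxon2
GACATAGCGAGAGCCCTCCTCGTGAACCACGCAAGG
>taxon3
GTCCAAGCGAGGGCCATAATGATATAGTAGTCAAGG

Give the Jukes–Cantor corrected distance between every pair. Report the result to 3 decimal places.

taxon1–taxon2: 17/36 sites differ → p ≈ 0.472222, d = −0.75 ln(1 − 0.629629) = 0.744938 ≈ 0.745.
taxon1–taxon3: 15/36 sites differ → p ≈ 0.416667, d = −0.75 ln(1 − 0.555556) = 0.608198 ≈ 0.608.
taxon2–taxon3: 15/36 sites differ → p ≈ 0.416667, d = −0.75 ln(1 − 0.555556) = 0.608198 ≈ 0.608.

d(taxon1,taxon2) = 0.745, d(taxon1,taxon3) = 0.608, d(taxon2,taxon3) = 0.608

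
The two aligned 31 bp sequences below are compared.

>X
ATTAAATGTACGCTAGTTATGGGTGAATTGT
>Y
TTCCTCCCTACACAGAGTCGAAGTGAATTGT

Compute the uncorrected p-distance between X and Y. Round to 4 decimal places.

The sequences differ at 16 of 31 positions.
p = 16/31 = 0.516129… ≈ 0.5161 (to 4 d.p.).

0.5161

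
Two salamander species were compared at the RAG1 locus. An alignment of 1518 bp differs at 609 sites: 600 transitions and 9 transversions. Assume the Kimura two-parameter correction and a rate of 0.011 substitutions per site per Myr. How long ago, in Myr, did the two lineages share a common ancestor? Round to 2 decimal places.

P = 600/1518 ≈ 0.395257 and Q = 9/1518 ≈ 0.005929.
Under the Kimura two-parameter model, d = −½ ln(1 − 2P − Q) − ¼ ln(1 − 2Q).
1 − 2P − Q = 0.203557, giving −½ ln(0.203557) = 0.795905.
1 − 2Q = 0.988142, giving −¼ ln(0.988142) = 0.002982.
d = 0.795905 + 0.002982 = 0.798887.
Under a molecular clock d = 2μt, so t = d/(2μ) = 0.798887 / (2 × 0.011) = 36.31 Myr.

36.31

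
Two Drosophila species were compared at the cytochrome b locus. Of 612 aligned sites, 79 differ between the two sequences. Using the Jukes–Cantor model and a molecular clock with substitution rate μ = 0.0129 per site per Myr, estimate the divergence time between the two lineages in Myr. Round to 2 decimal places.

5.49

p = 79/612 ≈ 0.129085.
d = −(3/4) ln(1 − 4p/3) = −0.75 ln(1 − 0.172113) = −0.75 ln(0.827887)
  = −0.75 × (-0.188879) = 0.141659 substitutions/site.
Under a molecular clock d = 2μt, so t = d/(2μ) = 0.141659 / (2 × 0.0129) = 5.49 Myr.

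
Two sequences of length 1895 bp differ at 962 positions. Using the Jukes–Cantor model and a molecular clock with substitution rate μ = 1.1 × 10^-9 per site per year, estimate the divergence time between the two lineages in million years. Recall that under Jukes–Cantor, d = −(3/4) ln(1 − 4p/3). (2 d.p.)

p = 962/1895 ≈ 0.507652.
d = −(3/4) ln(1 − 4p/3) = −0.75 ln(1 − 0.676869) = −0.75 ln(0.323131)
  = −0.75 × (-1.129697) = 0.847273 substitutions/site.
Under a molecular clock d = 2μt, so t = d/(2μ) = 0.847273 / (2 × 1.1 × 10^-9) = 385.12 million years.

385.12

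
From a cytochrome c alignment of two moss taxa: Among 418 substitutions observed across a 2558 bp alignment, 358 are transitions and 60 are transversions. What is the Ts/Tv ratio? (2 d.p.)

5.97

R = 358/60 = 5.966666… ≈ 5.97 (to 2 d.p.).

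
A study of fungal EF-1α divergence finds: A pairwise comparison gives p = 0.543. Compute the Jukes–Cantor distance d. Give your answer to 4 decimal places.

d = −(3/4) ln(1 − 4p/3) = −0.75 ln(1 − 0.724) = −0.75 ln(0.276)
  = −0.75 × (-1.287354) = 0.965516 substitutions/site.

0.9655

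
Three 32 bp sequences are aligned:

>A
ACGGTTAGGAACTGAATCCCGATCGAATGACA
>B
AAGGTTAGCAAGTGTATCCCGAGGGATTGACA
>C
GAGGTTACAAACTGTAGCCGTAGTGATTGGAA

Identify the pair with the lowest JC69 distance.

A–B: 7/32 differ, p = 0.219, d = 0.259.
A–C: 13/32 differ, p = 0.406, d = 0.585.
B–C: 10/32 differ, p = 0.313, d = 0.404.
The smallest distance is between A and B.

A and B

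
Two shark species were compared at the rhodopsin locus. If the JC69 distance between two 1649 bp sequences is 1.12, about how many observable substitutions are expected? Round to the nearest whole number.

959

Invert JC69: p = (3/4)(1 − e^(−4d/3)) = 0.75 × (1 − e^(-1.493333)) = 0.75 × (1 − 0.224623) = 0.581533.
Expected differing sites = pL ≈ 0.581533 × 1649 = 958.947917 ≈ 959.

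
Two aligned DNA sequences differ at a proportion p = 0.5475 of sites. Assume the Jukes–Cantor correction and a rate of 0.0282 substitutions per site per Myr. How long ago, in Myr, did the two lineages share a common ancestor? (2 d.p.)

d = −(3/4) ln(1 − 4p/3) = −0.75 ln(1 − 0.73) = −0.75 ln(0.27)
  = −0.75 × (-1.309333) = 0.982000 substitutions/site.
Under a molecular clock d = 2μt, so t = d/(2μ) = 0.982000 / (2 × 0.0282) = 17.41 Myr.

17.41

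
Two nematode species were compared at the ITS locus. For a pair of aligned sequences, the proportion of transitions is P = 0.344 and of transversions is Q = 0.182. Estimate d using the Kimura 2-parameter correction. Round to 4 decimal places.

1.1332

Under the Kimura two-parameter model, d = −½ ln(1 − 2P − Q) − ¼ ln(1 − 2Q).
1 − 2P − Q = 0.13, giving −½ ln(0.13) = 1.020110.
1 − 2Q = 0.636, giving −¼ ln(0.636) = 0.113139.
d = 1.020110 + 0.113139 = 1.133249.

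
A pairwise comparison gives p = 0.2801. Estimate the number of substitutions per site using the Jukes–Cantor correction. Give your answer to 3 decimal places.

d = −(3/4) ln(1 − 4p/3) = −0.75 ln(1 − 0.373467) = −0.75 ln(0.626533)
  = −0.75 × (-0.467554) = 0.350666 substitutions/site.

0.351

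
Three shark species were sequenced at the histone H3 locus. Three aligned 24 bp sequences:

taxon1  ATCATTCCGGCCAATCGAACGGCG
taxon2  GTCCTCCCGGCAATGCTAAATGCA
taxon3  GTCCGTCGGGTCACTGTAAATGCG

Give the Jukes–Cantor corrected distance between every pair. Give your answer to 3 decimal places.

taxon1–taxon2: 10/24 sites differ → p ≈ 0.416667, d = −0.75 ln(1 − 0.555556) = 0.608198 ≈ 0.608.
taxon1–taxon3: 10/24 sites differ → p ≈ 0.416667, d = −0.75 ln(1 − 0.555556) = 0.608198 ≈ 0.608.
taxon2–taxon3: 9/24 sites differ → p = 0.375, d = −0.75 ln(1 − 0.5) = 0.519860 ≈ 0.520.

d(taxon1,taxon2) = 0.608, d(taxon1,taxon3) = 0.608, d(taxon2,taxon3) = 0.520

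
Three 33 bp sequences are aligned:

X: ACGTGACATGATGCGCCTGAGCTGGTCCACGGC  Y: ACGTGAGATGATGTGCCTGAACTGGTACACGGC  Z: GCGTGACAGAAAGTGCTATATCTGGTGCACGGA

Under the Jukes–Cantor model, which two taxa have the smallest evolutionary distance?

X and Y

X–Y: 4/33 differ, p = 0.121, d = 0.132.
X–Z: 11/33 differ, p = 0.333, d = 0.441.
Y–Z: 11/33 differ, p = 0.333, d = 0.441.
The smallest distance is between X and Y.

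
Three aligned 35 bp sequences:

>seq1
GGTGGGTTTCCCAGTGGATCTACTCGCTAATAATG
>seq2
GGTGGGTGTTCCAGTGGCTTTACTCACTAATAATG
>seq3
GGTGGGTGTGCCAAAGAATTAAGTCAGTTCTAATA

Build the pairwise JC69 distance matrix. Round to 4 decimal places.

d(seq1,seq2) = 0.1585, d(seq1,seq3) = 0.5128, d(seq2,seq3) = 0.4073

seq1–seq2: 5/35 sites differ → p ≈ 0.142857, d = −0.75 ln(1 − 0.190476) = 0.158482 ≈ 0.1585.
seq1–seq3: 13/35 sites differ → p ≈ 0.371429, d = −0.75 ln(1 − 0.495239) = 0.512753 ≈ 0.5128.
seq2–seq3: 11/35 sites differ → p ≈ 0.314286, d = −0.75 ln(1 − 0.419048) = 0.407315 ≈ 0.4073.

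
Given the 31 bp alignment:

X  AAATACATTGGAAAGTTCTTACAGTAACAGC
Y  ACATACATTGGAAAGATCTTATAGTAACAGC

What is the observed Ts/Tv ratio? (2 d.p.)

0.50

Transitions are A↔G and C↔T; transversions are all other mismatches.
Transitions: 1. Transversions: 2.
R = 1/2 = 0.50.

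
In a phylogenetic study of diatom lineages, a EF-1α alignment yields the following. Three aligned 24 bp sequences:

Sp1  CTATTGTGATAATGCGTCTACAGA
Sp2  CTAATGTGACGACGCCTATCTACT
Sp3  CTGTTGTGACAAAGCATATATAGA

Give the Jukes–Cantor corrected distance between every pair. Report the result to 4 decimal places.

Sp1–Sp2: 10/24 sites differ → p ≈ 0.416667, d = −0.75 ln(1 − 0.555556) = 0.608198 ≈ 0.6082.
Sp1–Sp3: 6/24 sites differ → p = 0.25, d = −0.75 ln(1 − 0.333333) = 0.304098 ≈ 0.3041.
Sp2–Sp3: 8/24 sites differ → p ≈ 0.333333, d = −0.75 ln(1 − 0.444444) = 0.440839 ≈ 0.4408.

d(Sp1,Sp2) = 0.6082, d(Sp1,Sp3) = 0.3041, d(Sp2,Sp3) = 0.4408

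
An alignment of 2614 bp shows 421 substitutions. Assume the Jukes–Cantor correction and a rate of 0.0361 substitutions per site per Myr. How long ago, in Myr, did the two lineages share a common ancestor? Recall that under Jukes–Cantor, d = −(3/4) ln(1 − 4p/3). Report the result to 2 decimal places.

2.51

p = 421/2614 ≈ 0.161056.
d = −(3/4) ln(1 − 4p/3) = −0.75 ln(1 − 0.214741) = −0.75 ln(0.785259)
  = −0.75 × (-0.241742) = 0.181307 substitutions/site.
Under a molecular clock d = 2μt, so t = d/(2μ) = 0.181307 / (2 × 0.0361) = 2.51 Myr.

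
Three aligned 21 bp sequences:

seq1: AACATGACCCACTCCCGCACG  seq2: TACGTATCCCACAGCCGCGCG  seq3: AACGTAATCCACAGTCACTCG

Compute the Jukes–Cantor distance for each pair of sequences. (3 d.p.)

seq1–seq2: 7/21 sites differ → p ≈ 0.333333, d = −0.75 ln(1 − 0.444444) = 0.440839 ≈ 0.441.
seq1–seq3: 8/21 sites differ → p ≈ 0.380952, d = −0.75 ln(1 − 0.507936) = 0.531860 ≈ 0.532.
seq2–seq3: 6/21 sites differ → p ≈ 0.285714, d = −0.75 ln(1 − 0.380952) = 0.359679 ≈ 0.360.

d(seq1,seq2) = 0.441, d(seq1,seq3) = 0.532, d(seq2,seq3) = 0.360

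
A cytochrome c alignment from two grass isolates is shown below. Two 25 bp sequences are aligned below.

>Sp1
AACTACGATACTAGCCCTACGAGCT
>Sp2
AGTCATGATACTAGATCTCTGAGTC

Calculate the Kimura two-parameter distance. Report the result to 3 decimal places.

Of 25 sites, 8 differences are transitions and 2 are transversions, so P = 8/25 = 0.32 and Q = 2/25 = 0.08.
Under the Kimura two-parameter model, d = −½ ln(1 − 2P − Q) − ¼ ln(1 − 2Q).
1 − 2P − Q = 0.28, giving −½ ln(0.28) = 0.636483.
1 − 2Q = 0.84, giving −¼ ln(0.84) = 0.043588.
d = 0.636483 + 0.043588 = 0.680071.

0.680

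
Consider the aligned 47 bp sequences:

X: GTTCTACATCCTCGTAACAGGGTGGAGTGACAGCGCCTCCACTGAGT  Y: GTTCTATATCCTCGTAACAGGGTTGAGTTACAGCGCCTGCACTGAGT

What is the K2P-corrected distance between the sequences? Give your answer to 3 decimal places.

0.090

Of 47 sites, 1 differences are transitions and 3 are transversions, so P = 1/47 ≈ 0.021277 and Q = 3/47 ≈ 0.06383.
Under the Kimura two-parameter model, d = −½ ln(1 − 2P − Q) − ¼ ln(1 − 2Q).
1 − 2P − Q = 0.893616, giving −½ ln(0.893616) = 0.056240.
1 − 2Q = 0.87234, giving −¼ ln(0.87234) = 0.034144.
d = 0.056240 + 0.034144 = 0.090384.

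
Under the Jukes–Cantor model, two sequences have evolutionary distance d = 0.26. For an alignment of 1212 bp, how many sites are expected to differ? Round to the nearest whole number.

266

Invert JC69: p = (3/4)(1 − e^(−4d/3)) = 0.75 × (1 − e^(-0.346667)) = 0.75 × (1 − 0.707041) = 0.219719.
Expected differing sites = pL ≈ 0.219719 × 1212 = 266.299428 ≈ 266.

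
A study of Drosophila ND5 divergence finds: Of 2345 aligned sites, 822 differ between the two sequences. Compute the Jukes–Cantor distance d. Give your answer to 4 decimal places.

p = 822/2345 ≈ 0.350533.
d = −(3/4) ln(1 − 4p/3) = −0.75 ln(1 − 0.467377) = −0.75 ln(0.532623)
  = −0.75 × (-0.629941) = 0.472456 substitutions/site.

0.4725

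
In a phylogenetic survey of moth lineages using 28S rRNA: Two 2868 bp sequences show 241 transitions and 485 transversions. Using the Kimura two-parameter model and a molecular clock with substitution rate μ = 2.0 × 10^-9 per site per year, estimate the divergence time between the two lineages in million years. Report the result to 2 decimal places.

77.21

P = 241/2868 ≈ 0.084031 and Q = 485/2868 ≈ 0.169107.
Under the Kimura two-parameter model, d = −½ ln(1 − 2P − Q) − ¼ ln(1 − 2Q).
1 − 2P − Q = 0.662831, giving −½ ln(0.662831) = 0.205618.
1 − 2Q = 0.661786, giving −¼ ln(0.661786) = 0.103203.
d = 0.205618 + 0.103203 = 0.308821.
Under a molecular clock d = 2μt, so t = d/(2μ) = 0.308821 / (2 × 2.0 × 10^-9) = 77.21 million years.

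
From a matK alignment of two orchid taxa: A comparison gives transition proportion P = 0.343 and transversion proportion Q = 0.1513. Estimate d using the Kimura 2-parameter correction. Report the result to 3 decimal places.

Under the Kimura two-parameter model, d = −½ ln(1 − 2P − Q) − ¼ ln(1 − 2Q).
1 − 2P − Q = 0.1627, giving −½ ln(0.1627) = 0.907924.
1 − 2Q = 0.6974, giving −¼ ln(0.6974) = 0.090099.
d = 0.907924 + 0.090099 = 0.998023.

0.998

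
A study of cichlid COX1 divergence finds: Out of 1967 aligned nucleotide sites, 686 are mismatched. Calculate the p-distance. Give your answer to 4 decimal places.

p = 686/1967 = 0.348754… ≈ 0.3488 (to 4 d.p.).

0.3488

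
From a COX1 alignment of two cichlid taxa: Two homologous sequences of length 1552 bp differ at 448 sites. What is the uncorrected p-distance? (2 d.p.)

p = 448/1552 = 0.288659… ≈ 0.29 (to 2 d.p.).

0.29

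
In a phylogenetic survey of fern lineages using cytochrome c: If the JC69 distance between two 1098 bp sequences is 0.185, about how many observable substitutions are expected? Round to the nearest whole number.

Invert JC69: p = (3/4)(1 − e^(−4d/3)) = 0.75 × (1 − e^(-0.246667)) = 0.75 × (1 − 0.781401) = 0.163949.
Expected differing sites = pL ≈ 0.163949 × 1098 = 180.016002 ≈ 180.

180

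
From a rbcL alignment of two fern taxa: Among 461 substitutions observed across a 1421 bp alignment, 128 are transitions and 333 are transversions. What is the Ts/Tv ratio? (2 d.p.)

R = 128/333 = 0.384384… ≈ 0.38 (to 2 d.p.).

0.38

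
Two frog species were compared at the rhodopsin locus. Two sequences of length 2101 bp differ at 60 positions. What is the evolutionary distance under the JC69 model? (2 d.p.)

0.03

p = 60/2101 ≈ 0.028558.
d = −(3/4) ln(1 − 4p/3) = −0.75 ln(1 − 0.038077) = −0.75 ln(0.961923)
  = −0.75 × (-0.038821) = 0.029116 substitutions/site.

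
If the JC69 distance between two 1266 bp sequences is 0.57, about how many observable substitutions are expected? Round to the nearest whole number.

Invert JC69: p = (3/4)(1 − e^(−4d/3)) = 0.75 × (1 − e^(-0.76)) = 0.75 × (1 − 0.467666) = 0.399251.
Expected differing sites = pL ≈ 0.399251 × 1266 = 505.451766 ≈ 505.

505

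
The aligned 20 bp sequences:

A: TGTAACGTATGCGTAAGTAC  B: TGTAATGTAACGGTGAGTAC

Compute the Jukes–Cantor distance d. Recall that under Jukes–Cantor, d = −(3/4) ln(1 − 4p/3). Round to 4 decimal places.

0.3041

The sequences differ at 5 of 20 sites (6, 10, 11, 12, 15), so p = 5/20 = 0.25.
d = −(3/4) ln(1 − 4p/3) = −0.75 ln(1 − 0.333333) = −0.75 ln(0.666667)
  = −0.75 × (-0.405465) = 0.304099 substitutions/site.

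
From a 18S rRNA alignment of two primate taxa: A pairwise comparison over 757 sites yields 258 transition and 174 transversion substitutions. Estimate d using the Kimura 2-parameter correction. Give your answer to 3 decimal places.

P = 258/757 ≈ 0.340819 and Q = 174/757 ≈ 0.229855.
Under the Kimura two-parameter model, d = −½ ln(1 − 2P − Q) − ¼ ln(1 − 2Q).
1 − 2P − Q = 0.088507, giving −½ ln(0.088507) = 1.212337.
1 − 2Q = 0.54029, giving −¼ ln(0.54029) = 0.153912.
d = 1.212337 + 0.153912 = 1.366249.

1.366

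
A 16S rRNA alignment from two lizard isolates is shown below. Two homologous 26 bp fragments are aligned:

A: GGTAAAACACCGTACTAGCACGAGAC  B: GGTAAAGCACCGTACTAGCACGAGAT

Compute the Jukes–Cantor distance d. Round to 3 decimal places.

0.081

The sequences differ at 2 of 26 sites (7, 26), so p = 2/26 ≈ 0.076923.
d = −(3/4) ln(1 − 4p/3) = −0.75 ln(1 − 0.102564) = −0.75 ln(0.897436)
  = −0.75 × (-0.108213) = 0.081160 substitutions/site.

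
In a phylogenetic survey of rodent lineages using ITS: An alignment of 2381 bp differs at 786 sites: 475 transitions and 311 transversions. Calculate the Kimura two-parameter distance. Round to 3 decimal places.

P = 475/2381 ≈ 0.199496 and Q = 311/2381 ≈ 0.130617.
Under the Kimura two-parameter model, d = −½ ln(1 − 2P − Q) − ¼ ln(1 − 2Q).
1 − 2P − Q = 0.470391, giving −½ ln(0.470391) = 0.377096.
1 − 2Q = 0.738766, giving −¼ ln(0.738766) = 0.075694.
d = 0.377096 + 0.075694 = 0.452790.

0.453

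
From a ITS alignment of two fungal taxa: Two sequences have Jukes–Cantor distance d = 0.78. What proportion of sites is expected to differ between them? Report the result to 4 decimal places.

p = (3/4)(1 − e^(−4d/3)) = 0.75 × (1 − e^(-1.04)) = 0.75 × (1 − 0.353455) = 0.484909.

0.4849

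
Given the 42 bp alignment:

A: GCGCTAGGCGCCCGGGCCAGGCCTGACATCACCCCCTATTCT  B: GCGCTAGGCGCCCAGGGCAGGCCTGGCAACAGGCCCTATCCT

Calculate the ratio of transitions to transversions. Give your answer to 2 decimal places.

Transitions are A↔G and C↔T; transversions are all other mismatches.
Transitions: 3. Transversions: 4.
R = 3/4 = 0.75.

0.75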